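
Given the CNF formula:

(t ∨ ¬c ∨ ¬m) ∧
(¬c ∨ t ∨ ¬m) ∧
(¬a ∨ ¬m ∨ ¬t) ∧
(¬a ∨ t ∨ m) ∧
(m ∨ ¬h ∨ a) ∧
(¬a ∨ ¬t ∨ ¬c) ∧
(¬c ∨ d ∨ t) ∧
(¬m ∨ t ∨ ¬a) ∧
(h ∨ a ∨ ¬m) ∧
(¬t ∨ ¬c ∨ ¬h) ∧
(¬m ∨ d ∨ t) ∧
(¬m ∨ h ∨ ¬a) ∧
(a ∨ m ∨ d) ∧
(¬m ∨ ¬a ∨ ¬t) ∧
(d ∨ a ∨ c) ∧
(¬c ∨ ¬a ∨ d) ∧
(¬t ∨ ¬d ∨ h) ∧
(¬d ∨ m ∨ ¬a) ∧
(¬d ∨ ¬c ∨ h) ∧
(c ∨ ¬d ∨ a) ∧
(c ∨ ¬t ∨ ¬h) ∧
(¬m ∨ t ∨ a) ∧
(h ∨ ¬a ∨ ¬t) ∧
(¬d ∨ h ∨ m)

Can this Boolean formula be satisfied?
No

No, the formula is not satisfiable.

No assignment of truth values to the variables can make all 24 clauses true simultaneously.

The formula is UNSAT (unsatisfiable).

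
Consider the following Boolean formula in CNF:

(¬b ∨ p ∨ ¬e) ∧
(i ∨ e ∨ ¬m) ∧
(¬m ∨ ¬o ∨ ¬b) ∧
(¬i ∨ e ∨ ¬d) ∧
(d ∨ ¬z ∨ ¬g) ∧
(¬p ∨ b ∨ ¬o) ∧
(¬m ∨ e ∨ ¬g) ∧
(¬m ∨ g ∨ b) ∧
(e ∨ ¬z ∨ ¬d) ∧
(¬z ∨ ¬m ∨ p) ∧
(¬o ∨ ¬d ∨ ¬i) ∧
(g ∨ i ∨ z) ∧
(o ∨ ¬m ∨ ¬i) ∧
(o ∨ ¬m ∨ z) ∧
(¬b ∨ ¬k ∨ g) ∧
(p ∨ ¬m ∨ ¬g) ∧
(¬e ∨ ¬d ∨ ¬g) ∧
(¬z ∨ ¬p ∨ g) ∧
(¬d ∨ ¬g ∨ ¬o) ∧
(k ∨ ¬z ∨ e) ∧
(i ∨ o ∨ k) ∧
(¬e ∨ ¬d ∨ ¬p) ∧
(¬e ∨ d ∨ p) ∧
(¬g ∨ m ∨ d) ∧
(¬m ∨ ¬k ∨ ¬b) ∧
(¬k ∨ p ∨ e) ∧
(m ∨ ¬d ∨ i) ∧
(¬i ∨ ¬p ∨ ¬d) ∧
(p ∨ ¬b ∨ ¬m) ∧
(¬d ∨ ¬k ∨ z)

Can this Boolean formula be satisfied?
Yes

Yes, the formula is satisfiable.

One satisfying assignment is: k=False, b=False, o=False, p=False, m=False, i=True, e=False, z=False, d=False, g=False

Verification: With this assignment, all 30 clauses evaluate to true.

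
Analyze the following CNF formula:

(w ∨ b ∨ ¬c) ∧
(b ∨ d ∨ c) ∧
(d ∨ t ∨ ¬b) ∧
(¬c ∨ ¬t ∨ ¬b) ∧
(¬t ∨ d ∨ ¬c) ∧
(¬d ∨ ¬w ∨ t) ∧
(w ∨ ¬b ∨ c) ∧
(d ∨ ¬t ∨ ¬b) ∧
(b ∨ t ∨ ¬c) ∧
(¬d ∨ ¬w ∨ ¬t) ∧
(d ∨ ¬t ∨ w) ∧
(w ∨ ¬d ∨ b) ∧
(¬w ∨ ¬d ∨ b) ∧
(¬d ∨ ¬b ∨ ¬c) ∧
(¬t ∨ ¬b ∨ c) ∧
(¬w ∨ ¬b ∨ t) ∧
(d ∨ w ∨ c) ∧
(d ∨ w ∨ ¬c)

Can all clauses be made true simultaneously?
No

No, the formula is not satisfiable.

No assignment of truth values to the variables can make all 18 clauses true simultaneously.

The formula is UNSAT (unsatisfiable).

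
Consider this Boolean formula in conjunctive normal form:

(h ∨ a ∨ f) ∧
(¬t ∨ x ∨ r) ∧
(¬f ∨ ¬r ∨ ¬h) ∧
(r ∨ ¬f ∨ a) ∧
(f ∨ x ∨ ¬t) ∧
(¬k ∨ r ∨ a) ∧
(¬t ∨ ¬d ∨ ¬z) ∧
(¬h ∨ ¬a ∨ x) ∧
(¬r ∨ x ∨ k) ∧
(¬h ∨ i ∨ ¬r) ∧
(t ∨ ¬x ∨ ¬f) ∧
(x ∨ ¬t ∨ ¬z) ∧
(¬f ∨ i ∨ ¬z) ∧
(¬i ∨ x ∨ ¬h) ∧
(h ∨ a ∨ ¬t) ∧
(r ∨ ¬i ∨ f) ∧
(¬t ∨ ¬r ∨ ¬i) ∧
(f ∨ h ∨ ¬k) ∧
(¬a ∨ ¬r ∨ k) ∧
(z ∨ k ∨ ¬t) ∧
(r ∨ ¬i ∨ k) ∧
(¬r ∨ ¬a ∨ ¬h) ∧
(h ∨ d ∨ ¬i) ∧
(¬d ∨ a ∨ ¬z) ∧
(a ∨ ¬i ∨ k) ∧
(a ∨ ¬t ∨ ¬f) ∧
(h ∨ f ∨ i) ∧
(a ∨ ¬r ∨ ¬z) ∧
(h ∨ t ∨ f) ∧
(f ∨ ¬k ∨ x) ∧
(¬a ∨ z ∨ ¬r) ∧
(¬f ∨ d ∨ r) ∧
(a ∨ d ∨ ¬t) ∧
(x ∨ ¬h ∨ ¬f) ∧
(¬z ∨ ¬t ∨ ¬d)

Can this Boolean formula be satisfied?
Yes

Yes, the formula is satisfiable.

One satisfying assignment is: f=False, r=False, t=False, k=False, z=False, x=False, d=False, a=False, h=True, i=False

Verification: With this assignment, all 35 clauses evaluate to true.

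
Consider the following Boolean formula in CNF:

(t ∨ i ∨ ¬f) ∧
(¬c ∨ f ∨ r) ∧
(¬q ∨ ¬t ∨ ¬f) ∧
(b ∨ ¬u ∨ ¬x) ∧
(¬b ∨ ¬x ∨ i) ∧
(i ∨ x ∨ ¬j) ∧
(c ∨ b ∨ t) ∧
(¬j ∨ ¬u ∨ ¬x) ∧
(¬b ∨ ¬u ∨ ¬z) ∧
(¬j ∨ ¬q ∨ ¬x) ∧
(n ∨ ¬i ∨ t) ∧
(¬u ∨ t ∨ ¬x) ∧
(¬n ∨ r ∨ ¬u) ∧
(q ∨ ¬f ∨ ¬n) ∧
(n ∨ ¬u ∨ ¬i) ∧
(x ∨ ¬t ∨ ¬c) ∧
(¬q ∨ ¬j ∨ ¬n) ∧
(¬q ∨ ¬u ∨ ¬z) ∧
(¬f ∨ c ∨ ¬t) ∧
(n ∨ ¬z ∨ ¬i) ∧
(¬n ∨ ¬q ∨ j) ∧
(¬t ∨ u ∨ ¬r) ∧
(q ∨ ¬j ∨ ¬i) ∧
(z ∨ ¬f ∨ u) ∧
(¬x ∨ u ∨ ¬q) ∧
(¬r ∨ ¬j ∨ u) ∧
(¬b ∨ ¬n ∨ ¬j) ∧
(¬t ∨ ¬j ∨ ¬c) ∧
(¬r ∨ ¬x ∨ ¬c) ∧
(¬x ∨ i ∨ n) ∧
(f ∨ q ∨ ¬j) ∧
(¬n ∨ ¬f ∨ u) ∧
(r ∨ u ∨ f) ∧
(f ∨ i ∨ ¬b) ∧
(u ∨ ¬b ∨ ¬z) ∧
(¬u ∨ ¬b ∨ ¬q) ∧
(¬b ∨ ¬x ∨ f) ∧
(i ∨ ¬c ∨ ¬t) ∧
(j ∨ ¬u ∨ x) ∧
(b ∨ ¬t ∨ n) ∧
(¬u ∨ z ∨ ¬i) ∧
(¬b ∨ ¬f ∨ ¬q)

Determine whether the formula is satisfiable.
Yes

Yes, the formula is satisfiable.

One satisfying assignment is: b=False, i=False, j=False, q=False, t=False, z=False, r=True, u=False, c=True, x=False, f=False, n=False

Verification: With this assignment, all 42 clauses evaluate to true.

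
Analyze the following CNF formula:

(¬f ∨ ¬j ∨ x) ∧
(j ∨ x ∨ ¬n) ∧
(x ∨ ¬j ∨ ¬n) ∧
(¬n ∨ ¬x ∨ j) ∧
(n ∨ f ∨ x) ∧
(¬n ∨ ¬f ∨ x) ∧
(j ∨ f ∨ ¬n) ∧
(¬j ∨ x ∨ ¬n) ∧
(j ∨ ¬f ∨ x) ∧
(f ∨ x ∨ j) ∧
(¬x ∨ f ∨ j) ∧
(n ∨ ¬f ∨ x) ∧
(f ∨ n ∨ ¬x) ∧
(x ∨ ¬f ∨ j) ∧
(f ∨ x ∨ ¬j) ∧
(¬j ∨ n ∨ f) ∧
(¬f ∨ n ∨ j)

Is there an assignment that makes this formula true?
Yes

Yes, the formula is satisfiable.

One satisfying assignment is: n=False, x=True, f=True, j=True

Verification: With this assignment, all 17 clauses evaluate to true.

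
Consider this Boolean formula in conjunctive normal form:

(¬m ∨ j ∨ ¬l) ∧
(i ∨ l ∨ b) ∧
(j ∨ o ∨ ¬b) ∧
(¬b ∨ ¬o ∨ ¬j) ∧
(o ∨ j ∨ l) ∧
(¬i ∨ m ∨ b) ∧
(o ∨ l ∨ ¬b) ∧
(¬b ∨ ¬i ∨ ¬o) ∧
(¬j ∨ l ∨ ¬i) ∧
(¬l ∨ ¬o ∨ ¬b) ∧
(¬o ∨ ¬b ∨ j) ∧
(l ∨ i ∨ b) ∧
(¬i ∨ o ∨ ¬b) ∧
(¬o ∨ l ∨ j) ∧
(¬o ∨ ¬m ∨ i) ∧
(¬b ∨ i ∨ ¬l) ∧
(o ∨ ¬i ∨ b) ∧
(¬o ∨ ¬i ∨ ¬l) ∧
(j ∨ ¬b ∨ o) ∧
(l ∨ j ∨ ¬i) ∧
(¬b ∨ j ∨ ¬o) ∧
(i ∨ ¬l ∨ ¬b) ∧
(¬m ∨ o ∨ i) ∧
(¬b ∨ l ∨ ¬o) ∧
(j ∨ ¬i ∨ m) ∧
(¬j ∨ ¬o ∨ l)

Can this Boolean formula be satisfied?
Yes

Yes, the formula is satisfiable.

One satisfying assignment is: o=False, b=False, i=False, l=True, j=False, m=False

Verification: With this assignment, all 26 clauses evaluate to true.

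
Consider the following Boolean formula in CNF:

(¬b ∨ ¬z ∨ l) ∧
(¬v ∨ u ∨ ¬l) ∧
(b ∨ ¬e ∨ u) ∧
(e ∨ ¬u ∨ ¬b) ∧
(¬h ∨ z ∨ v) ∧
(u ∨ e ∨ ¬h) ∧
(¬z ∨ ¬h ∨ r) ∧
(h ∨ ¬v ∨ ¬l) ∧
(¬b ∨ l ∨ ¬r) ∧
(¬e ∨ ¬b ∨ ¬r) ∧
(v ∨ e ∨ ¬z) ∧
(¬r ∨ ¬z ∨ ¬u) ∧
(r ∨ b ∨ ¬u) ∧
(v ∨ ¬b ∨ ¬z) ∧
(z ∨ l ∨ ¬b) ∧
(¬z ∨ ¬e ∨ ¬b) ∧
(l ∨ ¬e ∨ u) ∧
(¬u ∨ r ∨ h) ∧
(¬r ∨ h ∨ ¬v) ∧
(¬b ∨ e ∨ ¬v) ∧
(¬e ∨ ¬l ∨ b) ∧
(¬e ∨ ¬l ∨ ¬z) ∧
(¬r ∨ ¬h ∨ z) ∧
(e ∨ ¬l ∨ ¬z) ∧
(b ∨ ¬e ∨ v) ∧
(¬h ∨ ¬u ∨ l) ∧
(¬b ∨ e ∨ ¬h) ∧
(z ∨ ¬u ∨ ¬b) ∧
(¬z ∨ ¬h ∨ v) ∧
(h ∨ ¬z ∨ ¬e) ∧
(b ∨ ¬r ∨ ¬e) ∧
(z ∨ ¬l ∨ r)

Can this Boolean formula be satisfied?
Yes

Yes, the formula is satisfiable.

One satisfying assignment is: r=False, z=False, v=False, h=False, e=False, l=False, u=False, b=False

Verification: With this assignment, all 32 clauses evaluate to true.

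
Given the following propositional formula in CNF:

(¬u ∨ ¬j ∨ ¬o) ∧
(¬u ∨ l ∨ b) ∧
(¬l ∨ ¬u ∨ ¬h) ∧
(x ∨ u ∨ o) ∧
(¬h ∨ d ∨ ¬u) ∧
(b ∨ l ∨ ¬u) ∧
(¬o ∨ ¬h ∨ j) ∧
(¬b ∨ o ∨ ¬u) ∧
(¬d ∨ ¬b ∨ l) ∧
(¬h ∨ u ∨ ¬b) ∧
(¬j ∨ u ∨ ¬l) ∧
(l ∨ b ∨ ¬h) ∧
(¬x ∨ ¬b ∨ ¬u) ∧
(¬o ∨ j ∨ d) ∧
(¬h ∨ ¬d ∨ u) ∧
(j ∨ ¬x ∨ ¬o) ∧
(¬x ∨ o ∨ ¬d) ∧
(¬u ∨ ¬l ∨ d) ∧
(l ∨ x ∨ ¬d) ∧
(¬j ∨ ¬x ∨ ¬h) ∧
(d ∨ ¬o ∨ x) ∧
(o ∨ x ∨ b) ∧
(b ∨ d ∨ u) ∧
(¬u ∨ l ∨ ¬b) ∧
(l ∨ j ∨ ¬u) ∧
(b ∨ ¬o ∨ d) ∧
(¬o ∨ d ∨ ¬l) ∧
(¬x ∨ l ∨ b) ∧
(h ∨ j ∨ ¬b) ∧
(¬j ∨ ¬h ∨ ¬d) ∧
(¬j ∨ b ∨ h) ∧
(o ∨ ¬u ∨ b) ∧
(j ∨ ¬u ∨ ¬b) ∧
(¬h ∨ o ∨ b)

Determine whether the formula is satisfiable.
Yes

Yes, the formula is satisfiable.

One satisfying assignment is: j=True, u=False, h=False, b=True, l=False, d=False, o=False, x=True

Verification: With this assignment, all 34 clauses evaluate to true.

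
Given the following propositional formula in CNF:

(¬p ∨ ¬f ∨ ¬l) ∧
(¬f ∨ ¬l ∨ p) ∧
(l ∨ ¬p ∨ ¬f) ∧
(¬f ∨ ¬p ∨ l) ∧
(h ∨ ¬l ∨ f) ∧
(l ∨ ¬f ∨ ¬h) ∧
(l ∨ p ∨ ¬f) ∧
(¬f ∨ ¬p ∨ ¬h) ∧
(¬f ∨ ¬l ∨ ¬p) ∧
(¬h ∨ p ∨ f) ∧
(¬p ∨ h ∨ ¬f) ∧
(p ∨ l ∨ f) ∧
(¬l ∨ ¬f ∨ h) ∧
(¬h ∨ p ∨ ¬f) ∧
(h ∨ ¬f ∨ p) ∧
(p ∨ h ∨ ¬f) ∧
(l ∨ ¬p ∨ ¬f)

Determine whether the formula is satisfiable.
Yes

Yes, the formula is satisfiable.

One satisfying assignment is: h=False, l=False, p=True, f=False

Verification: With this assignment, all 17 clauses evaluate to true.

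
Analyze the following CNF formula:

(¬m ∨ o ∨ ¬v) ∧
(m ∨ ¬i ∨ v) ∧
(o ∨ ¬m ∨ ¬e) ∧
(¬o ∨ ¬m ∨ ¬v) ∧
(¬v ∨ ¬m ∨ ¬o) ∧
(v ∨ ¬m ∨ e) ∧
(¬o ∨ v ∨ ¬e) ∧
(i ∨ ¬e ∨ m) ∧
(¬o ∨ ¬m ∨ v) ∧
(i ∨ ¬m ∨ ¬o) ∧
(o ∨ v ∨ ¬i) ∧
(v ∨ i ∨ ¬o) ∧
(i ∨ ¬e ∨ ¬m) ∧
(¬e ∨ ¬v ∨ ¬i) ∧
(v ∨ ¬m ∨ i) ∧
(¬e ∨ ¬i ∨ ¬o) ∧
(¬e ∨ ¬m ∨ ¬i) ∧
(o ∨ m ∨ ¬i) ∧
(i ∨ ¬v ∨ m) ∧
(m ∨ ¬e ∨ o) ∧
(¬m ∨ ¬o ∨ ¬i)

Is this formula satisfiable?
Yes

Yes, the formula is satisfiable.

One satisfying assignment is: o=False, i=False, e=False, m=False, v=False

Verification: With this assignment, all 21 clauses evaluate to true.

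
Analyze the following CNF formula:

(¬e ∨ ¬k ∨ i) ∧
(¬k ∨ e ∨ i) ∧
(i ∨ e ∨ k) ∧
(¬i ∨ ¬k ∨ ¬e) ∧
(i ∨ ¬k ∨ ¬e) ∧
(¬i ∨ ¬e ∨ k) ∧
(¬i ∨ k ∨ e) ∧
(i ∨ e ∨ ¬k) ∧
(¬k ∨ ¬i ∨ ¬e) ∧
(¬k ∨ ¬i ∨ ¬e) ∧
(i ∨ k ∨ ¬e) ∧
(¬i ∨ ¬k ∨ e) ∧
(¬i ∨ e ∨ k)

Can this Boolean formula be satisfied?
No

No, the formula is not satisfiable.

No assignment of truth values to the variables can make all 13 clauses true simultaneously.

The formula is UNSAT (unsatisfiable).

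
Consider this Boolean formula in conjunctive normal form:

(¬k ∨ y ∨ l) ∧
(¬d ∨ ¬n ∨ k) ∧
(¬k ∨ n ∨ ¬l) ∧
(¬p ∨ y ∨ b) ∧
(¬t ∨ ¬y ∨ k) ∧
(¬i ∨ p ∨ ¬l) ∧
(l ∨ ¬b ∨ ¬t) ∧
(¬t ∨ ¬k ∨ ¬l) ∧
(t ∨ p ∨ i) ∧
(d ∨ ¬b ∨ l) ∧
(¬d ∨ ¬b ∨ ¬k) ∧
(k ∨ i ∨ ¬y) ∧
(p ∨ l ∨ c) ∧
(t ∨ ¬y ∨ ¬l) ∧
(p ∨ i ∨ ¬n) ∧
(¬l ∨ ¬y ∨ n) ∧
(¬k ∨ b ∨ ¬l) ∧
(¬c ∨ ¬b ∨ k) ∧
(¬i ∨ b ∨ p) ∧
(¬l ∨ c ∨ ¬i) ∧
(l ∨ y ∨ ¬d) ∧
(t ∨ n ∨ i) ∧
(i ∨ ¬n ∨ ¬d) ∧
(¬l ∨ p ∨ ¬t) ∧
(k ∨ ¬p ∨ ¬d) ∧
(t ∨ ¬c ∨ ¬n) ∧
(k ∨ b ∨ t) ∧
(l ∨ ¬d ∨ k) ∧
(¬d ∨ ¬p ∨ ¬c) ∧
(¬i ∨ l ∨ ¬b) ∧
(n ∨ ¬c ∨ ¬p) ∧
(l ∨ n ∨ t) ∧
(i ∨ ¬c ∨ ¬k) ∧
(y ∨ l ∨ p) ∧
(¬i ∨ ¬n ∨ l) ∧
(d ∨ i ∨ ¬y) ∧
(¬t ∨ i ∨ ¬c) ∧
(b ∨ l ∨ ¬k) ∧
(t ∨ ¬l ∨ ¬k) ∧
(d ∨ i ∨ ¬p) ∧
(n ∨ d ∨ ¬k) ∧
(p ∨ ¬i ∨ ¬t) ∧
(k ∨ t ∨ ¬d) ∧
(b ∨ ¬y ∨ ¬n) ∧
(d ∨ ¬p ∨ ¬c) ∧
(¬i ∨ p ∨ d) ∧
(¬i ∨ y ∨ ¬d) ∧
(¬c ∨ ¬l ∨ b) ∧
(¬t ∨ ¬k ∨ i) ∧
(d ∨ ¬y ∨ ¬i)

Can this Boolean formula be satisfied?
No

No, the formula is not satisfiable.

No assignment of truth values to the variables can make all 50 clauses true simultaneously.

The formula is UNSAT (unsatisfiable).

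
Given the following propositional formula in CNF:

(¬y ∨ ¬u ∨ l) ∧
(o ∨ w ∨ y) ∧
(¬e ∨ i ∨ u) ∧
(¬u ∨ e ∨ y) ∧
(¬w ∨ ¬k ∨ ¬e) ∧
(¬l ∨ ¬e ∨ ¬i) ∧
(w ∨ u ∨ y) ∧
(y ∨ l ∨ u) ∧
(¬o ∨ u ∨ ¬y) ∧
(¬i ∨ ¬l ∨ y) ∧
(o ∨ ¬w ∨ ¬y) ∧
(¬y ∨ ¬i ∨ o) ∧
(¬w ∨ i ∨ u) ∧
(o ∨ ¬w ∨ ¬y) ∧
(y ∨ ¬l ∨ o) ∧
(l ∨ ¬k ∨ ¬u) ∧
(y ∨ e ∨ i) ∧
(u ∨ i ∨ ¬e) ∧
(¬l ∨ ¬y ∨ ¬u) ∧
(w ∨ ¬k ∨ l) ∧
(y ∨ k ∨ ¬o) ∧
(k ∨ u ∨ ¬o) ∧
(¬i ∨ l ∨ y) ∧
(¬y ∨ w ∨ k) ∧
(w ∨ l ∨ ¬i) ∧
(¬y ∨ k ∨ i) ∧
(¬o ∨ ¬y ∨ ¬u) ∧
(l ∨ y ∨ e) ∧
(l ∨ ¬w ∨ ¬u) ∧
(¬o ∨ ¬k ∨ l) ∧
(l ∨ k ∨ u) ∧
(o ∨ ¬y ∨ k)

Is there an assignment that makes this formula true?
Yes

Yes, the formula is satisfiable.

One satisfying assignment is: k=True, y=True, e=False, i=False, u=False, l=True, w=False, o=False

Verification: With this assignment, all 32 clauses evaluate to true.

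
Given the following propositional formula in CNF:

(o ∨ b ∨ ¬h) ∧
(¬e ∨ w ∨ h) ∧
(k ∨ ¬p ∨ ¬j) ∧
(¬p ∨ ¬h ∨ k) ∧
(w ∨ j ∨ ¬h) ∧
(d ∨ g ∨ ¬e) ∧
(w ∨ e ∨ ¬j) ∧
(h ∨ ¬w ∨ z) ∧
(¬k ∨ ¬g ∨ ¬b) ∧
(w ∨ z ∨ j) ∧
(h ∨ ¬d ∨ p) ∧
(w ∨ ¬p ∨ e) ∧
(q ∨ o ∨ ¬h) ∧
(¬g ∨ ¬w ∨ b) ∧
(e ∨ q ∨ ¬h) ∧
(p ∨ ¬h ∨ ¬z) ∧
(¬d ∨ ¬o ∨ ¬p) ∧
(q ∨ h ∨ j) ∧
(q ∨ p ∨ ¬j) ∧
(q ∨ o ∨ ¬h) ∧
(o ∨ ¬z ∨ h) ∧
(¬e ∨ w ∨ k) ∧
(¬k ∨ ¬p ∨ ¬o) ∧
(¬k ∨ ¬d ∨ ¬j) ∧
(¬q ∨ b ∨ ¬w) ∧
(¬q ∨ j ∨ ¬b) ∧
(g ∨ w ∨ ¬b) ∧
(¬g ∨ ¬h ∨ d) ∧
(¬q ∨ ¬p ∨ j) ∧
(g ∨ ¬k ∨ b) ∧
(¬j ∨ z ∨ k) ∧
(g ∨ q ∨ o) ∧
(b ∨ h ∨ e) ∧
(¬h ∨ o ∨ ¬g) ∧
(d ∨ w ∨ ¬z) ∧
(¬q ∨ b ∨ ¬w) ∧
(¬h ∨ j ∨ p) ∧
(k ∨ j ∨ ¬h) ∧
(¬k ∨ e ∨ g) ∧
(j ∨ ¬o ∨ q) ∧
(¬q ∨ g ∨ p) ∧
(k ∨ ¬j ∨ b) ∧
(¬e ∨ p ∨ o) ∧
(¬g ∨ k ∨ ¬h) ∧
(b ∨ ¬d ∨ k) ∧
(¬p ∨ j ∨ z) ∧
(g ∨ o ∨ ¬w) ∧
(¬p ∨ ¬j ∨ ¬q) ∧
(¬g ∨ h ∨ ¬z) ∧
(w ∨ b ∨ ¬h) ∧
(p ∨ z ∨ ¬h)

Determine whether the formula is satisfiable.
No

No, the formula is not satisfiable.

No assignment of truth values to the variables can make all 51 clauses true simultaneously.

The formula is UNSAT (unsatisfiable).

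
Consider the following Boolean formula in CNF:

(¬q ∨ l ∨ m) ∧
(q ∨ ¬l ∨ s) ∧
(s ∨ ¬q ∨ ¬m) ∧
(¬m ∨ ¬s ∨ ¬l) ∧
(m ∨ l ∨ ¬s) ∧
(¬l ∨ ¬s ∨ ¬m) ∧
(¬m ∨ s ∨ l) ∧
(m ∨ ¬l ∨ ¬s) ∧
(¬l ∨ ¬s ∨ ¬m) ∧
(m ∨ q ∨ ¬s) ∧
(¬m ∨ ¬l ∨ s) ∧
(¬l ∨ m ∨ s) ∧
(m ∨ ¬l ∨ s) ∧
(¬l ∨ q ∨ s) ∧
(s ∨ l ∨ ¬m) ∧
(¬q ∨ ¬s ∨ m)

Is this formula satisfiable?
Yes

Yes, the formula is satisfiable.

One satisfying assignment is: l=False, s=False, m=False, q=False

Verification: With this assignment, all 16 clauses evaluate to true.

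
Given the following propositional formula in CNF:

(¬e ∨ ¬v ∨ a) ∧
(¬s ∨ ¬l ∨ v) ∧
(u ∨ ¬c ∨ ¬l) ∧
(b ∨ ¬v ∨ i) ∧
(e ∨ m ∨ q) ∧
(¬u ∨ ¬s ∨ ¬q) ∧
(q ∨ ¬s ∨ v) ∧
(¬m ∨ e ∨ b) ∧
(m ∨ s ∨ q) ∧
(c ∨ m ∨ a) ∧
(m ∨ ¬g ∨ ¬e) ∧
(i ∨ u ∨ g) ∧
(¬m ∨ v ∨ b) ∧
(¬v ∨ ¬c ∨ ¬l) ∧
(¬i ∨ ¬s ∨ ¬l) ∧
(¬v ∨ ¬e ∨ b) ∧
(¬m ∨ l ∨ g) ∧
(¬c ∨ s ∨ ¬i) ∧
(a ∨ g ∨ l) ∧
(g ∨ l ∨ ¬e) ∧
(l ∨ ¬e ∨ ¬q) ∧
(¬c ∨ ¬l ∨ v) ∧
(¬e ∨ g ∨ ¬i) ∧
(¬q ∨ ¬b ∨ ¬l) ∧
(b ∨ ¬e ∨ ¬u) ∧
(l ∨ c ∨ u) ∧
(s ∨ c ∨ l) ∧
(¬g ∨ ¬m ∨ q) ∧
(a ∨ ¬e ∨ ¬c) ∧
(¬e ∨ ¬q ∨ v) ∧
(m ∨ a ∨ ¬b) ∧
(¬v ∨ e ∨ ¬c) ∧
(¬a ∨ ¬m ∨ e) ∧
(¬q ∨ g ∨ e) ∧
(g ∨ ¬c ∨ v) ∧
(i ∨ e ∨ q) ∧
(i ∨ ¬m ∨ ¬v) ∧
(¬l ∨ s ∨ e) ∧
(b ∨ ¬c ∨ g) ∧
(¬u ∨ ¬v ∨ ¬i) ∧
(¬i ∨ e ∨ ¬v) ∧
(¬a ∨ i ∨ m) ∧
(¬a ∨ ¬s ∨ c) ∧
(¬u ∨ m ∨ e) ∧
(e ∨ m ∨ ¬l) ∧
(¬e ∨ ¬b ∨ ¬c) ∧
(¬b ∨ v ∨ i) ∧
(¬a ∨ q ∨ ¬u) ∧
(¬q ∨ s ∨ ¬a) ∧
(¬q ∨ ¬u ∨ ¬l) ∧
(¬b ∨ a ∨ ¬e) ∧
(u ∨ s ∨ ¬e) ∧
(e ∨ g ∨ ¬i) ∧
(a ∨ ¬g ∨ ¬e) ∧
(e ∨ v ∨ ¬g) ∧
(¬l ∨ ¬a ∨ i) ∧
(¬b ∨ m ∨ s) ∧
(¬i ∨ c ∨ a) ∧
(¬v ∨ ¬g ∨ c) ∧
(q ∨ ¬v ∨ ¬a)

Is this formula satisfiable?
No

No, the formula is not satisfiable.

No assignment of truth values to the variables can make all 60 clauses true simultaneously.

The formula is UNSAT (unsatisfiable).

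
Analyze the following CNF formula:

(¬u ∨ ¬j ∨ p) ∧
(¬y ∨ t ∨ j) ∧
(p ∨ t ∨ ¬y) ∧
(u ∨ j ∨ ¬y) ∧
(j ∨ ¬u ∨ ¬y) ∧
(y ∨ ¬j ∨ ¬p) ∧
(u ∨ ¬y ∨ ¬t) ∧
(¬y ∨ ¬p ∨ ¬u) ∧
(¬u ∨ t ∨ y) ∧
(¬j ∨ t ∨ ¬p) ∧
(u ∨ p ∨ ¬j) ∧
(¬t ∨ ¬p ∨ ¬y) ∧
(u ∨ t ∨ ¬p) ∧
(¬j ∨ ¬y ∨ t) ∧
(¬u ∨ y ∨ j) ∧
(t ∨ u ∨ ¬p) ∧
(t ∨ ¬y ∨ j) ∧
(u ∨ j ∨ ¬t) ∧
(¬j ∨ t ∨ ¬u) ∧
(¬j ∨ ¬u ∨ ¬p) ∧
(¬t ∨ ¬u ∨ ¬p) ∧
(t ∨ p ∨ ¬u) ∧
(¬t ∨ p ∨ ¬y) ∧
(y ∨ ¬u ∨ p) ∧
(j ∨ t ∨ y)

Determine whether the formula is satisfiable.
No

No, the formula is not satisfiable.

No assignment of truth values to the variables can make all 25 clauses true simultaneously.

The formula is UNSAT (unsatisfiable).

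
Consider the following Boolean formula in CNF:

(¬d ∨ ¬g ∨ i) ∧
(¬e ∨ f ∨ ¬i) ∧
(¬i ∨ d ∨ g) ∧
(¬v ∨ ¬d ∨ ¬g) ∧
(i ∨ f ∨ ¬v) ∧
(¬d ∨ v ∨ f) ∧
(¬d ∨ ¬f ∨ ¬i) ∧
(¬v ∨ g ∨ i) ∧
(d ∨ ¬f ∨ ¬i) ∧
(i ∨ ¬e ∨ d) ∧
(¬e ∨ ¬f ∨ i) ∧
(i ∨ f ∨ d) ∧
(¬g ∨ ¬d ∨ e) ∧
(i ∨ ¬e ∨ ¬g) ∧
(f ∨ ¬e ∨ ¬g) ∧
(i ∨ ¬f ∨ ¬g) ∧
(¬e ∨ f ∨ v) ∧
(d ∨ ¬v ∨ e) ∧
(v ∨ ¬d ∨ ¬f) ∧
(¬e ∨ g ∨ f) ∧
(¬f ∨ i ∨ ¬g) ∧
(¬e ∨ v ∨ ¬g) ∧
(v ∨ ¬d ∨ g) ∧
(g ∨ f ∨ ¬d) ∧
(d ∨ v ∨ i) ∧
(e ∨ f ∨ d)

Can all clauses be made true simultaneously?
No

No, the formula is not satisfiable.

No assignment of truth values to the variables can make all 26 clauses true simultaneously.

The formula is UNSAT (unsatisfiable).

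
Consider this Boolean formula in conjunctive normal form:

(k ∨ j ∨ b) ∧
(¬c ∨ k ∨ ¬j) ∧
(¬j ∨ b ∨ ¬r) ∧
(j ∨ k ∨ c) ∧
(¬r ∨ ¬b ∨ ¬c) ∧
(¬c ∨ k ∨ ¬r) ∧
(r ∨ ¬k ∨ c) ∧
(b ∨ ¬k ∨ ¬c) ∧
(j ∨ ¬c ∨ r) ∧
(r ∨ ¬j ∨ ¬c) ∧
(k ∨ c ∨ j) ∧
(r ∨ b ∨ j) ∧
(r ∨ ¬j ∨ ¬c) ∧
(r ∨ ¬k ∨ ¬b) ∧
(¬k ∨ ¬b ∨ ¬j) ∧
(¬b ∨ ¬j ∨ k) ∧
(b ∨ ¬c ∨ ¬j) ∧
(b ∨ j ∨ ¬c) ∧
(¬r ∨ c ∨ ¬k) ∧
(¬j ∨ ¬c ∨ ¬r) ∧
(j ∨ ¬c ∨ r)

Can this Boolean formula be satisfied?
Yes

Yes, the formula is satisfiable.

One satisfying assignment is: b=False, j=True, k=False, c=False, r=False

Verification: With this assignment, all 21 clauses evaluate to true.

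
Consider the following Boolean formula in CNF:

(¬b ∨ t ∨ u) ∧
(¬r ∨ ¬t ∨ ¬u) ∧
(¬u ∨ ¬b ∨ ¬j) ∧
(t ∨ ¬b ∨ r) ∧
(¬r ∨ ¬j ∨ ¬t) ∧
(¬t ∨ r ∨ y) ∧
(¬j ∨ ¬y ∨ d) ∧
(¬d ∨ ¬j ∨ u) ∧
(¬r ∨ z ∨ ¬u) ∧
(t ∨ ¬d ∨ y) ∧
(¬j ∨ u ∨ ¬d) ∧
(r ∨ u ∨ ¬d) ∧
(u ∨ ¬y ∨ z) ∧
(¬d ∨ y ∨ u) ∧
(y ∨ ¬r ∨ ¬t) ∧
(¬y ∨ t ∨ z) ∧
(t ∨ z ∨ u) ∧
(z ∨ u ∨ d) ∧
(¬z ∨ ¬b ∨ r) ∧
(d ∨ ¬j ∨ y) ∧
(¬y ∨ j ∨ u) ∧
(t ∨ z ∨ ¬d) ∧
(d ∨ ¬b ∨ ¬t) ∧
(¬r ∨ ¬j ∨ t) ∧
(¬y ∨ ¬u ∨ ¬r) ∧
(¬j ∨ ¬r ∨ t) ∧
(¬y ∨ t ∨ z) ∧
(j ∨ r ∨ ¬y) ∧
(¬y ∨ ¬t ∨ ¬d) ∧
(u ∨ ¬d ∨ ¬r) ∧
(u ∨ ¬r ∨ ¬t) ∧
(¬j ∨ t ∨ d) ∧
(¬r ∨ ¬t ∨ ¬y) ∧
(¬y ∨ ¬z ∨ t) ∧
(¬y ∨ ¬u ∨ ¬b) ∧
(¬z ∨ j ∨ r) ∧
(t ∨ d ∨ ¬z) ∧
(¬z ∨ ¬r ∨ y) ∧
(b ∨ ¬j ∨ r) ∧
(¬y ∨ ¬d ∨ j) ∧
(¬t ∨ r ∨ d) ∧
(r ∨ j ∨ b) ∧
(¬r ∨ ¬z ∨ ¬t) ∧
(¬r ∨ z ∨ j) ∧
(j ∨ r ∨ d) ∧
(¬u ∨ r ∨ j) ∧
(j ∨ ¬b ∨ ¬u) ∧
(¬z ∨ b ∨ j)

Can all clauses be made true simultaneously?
No

No, the formula is not satisfiable.

No assignment of truth values to the variables can make all 48 clauses true simultaneously.

The formula is UNSAT (unsatisfiable).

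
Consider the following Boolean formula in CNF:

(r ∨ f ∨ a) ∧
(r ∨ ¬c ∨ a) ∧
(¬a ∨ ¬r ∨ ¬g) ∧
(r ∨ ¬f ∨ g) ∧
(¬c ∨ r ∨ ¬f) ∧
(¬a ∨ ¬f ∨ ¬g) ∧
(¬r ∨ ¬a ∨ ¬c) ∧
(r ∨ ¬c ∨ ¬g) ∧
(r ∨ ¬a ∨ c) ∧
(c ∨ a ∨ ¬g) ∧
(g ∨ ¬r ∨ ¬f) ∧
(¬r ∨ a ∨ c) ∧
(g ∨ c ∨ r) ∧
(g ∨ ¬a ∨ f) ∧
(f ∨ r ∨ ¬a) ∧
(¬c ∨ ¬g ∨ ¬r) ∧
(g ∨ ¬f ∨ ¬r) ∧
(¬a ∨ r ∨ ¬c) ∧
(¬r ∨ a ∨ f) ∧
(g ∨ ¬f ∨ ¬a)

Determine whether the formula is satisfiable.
No

No, the formula is not satisfiable.

No assignment of truth values to the variables can make all 20 clauses true simultaneously.

The formula is UNSAT (unsatisfiable).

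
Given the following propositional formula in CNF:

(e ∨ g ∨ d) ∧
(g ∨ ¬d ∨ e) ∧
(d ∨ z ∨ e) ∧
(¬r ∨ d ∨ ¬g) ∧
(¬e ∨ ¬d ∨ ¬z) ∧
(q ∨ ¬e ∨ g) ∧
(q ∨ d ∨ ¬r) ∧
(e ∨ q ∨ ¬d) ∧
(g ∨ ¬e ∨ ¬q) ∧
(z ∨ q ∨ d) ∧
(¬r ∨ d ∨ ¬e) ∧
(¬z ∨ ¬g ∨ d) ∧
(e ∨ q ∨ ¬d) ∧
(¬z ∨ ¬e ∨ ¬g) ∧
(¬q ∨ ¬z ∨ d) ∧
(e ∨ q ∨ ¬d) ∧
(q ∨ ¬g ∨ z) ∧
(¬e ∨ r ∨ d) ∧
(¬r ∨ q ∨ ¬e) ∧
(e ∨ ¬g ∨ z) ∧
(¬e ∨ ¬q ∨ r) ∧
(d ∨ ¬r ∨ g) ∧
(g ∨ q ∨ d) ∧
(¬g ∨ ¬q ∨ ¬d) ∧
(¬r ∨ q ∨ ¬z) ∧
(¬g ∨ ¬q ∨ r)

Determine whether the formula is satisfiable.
No

No, the formula is not satisfiable.

No assignment of truth values to the variables can make all 26 clauses true simultaneously.

The formula is UNSAT (unsatisfiable).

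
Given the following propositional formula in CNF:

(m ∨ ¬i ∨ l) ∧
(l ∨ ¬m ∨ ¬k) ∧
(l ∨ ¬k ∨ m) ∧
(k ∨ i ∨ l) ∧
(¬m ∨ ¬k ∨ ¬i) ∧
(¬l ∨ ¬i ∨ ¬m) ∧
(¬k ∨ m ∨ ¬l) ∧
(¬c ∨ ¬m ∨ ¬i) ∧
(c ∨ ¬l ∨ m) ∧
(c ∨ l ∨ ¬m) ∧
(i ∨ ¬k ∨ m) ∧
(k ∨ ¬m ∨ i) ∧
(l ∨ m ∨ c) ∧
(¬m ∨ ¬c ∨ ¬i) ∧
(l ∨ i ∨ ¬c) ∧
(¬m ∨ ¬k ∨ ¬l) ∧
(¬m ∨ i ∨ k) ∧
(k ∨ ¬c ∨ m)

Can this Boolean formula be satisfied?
No

No, the formula is not satisfiable.

No assignment of truth values to the variables can make all 18 clauses true simultaneously.

The formula is UNSAT (unsatisfiable).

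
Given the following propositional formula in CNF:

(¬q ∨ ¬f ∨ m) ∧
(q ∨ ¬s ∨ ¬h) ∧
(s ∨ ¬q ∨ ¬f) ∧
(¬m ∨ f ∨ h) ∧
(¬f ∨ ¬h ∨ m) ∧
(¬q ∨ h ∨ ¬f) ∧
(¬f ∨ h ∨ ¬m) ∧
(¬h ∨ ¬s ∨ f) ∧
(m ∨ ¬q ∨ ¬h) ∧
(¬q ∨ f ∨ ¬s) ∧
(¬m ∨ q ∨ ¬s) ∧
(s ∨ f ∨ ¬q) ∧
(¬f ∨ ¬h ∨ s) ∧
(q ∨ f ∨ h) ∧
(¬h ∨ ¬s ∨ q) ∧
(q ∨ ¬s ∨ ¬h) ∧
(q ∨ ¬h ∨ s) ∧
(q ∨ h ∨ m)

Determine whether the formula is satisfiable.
Yes

Yes, the formula is satisfiable.

One satisfying assignment is: q=True, h=True, m=True, s=True, f=True

Verification: With this assignment, all 18 clauses evaluate to true.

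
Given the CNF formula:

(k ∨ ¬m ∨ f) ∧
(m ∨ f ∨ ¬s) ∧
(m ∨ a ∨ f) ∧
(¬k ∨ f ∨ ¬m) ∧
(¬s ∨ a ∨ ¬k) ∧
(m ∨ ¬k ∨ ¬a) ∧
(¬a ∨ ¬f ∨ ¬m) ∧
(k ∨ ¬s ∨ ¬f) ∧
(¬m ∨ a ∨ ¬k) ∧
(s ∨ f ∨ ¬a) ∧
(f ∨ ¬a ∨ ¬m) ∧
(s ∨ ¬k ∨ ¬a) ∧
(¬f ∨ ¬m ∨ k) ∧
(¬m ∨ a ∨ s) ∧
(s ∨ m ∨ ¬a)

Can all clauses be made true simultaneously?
Yes

Yes, the formula is satisfiable.

One satisfying assignment is: s=False, a=False, m=False, k=False, f=True

Verification: With this assignment, all 15 clauses evaluate to true.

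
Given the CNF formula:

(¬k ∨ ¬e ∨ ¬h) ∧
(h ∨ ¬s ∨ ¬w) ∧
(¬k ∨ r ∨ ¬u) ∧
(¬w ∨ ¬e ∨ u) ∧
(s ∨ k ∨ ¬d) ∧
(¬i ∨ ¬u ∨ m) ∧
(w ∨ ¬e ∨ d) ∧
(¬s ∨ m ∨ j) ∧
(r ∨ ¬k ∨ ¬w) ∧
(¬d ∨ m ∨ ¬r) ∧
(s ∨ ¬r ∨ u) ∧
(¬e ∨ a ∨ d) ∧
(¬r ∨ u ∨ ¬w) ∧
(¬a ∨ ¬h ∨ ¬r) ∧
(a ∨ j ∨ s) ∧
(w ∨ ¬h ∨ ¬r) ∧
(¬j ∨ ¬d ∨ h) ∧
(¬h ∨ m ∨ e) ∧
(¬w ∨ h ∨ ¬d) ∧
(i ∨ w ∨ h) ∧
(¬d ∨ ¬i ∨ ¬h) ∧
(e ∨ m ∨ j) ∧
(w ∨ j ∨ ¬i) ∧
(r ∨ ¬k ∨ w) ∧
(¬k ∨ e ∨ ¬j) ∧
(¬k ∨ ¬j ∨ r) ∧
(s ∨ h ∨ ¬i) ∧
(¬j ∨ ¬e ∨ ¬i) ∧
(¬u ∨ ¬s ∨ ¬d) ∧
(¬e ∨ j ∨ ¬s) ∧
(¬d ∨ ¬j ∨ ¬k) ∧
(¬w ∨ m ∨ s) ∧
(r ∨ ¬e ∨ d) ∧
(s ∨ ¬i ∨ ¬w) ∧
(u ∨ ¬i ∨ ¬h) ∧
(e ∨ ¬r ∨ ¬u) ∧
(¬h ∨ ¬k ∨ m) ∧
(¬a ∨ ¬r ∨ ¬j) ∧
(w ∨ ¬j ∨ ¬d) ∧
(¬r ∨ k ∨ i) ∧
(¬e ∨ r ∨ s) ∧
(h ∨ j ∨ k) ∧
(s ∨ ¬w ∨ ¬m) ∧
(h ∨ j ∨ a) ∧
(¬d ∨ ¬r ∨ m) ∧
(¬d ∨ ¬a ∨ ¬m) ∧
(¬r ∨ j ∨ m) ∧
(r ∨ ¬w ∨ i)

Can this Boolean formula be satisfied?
Yes

Yes, the formula is satisfiable.

One satisfying assignment is: w=False, e=False, i=False, s=True, r=False, h=True, j=False, a=False, k=False, u=False, d=False, m=True

Verification: With this assignment, all 48 clauses evaluate to true.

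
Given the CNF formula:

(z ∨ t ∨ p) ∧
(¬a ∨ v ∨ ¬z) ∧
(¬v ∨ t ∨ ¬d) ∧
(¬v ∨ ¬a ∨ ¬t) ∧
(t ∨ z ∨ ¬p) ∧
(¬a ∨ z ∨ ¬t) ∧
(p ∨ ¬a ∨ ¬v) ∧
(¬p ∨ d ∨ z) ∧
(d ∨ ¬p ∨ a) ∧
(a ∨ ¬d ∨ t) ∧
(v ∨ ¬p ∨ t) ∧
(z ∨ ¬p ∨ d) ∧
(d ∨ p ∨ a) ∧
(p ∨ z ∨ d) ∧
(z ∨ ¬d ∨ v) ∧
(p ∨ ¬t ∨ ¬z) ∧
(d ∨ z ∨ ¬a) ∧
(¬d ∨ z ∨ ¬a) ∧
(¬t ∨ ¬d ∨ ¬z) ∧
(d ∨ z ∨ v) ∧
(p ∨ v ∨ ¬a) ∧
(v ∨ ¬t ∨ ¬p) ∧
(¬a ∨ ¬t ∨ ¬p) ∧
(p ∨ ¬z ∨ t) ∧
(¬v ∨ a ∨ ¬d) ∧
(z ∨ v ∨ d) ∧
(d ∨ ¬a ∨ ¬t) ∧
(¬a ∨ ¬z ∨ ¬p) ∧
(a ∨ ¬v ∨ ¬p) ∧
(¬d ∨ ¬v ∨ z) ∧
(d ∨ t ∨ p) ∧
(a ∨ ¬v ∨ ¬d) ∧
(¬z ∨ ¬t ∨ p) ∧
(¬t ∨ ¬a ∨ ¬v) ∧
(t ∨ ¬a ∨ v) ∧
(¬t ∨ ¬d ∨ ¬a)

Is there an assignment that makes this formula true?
No

No, the formula is not satisfiable.

No assignment of truth values to the variables can make all 36 clauses true simultaneously.

The formula is UNSAT (unsatisfiable).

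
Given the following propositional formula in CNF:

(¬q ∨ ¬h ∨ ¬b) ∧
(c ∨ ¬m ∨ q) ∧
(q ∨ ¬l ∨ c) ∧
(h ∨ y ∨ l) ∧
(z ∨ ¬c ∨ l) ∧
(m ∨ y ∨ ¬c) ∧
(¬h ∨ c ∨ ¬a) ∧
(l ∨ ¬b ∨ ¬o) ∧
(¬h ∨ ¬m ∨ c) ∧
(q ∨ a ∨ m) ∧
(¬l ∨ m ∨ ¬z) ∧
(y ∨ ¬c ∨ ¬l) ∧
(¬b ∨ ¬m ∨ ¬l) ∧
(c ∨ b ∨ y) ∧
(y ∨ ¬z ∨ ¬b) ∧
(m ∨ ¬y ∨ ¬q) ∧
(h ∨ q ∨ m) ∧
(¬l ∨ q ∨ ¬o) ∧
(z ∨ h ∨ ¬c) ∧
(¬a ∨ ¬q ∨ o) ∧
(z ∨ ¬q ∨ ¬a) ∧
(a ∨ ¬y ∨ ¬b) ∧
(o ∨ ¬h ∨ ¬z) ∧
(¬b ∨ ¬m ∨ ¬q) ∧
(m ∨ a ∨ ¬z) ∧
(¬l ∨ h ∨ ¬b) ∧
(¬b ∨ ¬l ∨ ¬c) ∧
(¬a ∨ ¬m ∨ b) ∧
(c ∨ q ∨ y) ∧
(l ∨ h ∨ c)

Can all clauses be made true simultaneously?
Yes

Yes, the formula is satisfiable.

One satisfying assignment is: h=False, o=False, z=False, l=True, y=True, m=True, b=False, q=True, c=False, a=False

Verification: With this assignment, all 30 clauses evaluate to true.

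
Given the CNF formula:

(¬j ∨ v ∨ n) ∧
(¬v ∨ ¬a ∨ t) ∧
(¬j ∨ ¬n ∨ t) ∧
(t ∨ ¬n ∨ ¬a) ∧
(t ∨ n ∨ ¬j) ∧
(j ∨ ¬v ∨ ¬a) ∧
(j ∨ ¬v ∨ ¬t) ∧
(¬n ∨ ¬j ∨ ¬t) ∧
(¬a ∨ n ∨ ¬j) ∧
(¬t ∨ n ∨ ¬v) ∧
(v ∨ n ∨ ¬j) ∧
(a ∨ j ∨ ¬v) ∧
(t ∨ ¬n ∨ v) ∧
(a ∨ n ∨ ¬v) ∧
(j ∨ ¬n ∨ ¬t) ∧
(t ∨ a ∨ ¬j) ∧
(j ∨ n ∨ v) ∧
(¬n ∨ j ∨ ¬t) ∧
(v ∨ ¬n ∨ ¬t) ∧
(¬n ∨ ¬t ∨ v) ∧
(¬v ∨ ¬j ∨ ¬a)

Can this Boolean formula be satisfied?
No

No, the formula is not satisfiable.

No assignment of truth values to the variables can make all 21 clauses true simultaneously.

The formula is UNSAT (unsatisfiable).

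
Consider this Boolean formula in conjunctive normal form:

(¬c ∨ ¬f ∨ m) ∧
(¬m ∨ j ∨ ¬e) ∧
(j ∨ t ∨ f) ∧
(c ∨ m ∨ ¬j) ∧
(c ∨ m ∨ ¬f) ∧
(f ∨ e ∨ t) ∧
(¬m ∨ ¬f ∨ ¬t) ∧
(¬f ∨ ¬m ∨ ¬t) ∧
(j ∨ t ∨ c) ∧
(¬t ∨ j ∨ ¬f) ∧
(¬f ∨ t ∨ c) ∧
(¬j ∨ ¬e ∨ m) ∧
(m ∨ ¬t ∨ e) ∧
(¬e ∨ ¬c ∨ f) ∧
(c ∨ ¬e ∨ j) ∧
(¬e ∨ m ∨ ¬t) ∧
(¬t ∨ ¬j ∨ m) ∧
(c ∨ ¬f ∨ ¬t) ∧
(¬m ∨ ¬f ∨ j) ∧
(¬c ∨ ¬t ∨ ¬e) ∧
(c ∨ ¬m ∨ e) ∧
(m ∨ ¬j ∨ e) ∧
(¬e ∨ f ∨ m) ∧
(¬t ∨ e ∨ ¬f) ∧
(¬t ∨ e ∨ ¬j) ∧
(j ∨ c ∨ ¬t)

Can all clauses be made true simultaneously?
Yes

Yes, the formula is satisfiable.

One satisfying assignment is: m=True, f=False, t=True, c=True, e=False, j=False

Verification: With this assignment, all 26 clauses evaluate to true.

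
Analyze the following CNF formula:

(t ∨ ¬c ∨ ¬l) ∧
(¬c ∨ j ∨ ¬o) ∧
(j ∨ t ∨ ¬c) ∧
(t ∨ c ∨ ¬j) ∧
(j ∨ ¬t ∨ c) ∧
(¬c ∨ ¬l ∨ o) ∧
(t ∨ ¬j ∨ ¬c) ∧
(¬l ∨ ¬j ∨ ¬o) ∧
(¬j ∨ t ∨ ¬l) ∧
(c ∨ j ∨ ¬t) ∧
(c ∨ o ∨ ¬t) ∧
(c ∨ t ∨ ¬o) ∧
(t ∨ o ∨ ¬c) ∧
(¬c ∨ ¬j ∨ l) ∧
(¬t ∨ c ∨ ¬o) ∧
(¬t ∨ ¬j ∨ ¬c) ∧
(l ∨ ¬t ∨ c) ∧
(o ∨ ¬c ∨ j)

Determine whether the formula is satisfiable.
Yes

Yes, the formula is satisfiable.

One satisfying assignment is: t=False, j=False, l=False, o=False, c=False

Verification: With this assignment, all 18 clauses evaluate to true.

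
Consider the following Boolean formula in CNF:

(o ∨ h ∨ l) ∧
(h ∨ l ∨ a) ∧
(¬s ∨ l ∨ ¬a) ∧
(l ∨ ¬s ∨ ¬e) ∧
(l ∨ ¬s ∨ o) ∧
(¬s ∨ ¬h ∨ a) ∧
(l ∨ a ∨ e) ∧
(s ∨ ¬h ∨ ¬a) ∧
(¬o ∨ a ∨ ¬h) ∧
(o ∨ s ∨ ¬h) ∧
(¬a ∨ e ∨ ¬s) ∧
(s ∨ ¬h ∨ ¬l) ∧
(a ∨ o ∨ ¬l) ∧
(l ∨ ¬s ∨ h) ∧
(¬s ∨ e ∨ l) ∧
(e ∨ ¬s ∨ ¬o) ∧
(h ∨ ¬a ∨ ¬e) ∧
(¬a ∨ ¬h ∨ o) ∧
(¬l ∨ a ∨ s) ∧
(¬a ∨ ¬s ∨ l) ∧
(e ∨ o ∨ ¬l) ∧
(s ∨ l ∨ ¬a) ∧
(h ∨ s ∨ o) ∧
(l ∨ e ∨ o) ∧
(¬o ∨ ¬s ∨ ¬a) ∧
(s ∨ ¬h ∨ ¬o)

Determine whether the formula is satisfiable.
Yes

Yes, the formula is satisfiable.

One satisfying assignment is: a=True, l=True, s=False, o=True, e=False, h=False

Verification: With this assignment, all 26 clauses evaluate to true.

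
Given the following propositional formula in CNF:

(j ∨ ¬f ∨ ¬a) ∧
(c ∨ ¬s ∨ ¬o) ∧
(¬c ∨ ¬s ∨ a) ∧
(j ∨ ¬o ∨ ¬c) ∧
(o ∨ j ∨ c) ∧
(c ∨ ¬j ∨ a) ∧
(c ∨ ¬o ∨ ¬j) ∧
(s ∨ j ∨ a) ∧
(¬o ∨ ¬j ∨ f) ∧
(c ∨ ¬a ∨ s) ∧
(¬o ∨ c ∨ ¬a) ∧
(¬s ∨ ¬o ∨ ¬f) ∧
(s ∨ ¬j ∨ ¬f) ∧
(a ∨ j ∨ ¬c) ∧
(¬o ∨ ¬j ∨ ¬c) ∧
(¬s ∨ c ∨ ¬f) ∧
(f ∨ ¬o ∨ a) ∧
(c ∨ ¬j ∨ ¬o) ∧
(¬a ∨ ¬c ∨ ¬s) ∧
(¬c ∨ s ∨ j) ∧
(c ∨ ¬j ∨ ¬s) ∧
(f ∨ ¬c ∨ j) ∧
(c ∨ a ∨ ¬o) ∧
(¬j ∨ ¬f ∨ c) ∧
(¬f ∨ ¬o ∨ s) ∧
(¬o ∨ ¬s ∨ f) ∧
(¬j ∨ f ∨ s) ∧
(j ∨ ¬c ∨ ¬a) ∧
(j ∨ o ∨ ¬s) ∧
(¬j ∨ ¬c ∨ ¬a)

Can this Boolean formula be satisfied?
No

No, the formula is not satisfiable.

No assignment of truth values to the variables can make all 30 clauses true simultaneously.

The formula is UNSAT (unsatisfiable).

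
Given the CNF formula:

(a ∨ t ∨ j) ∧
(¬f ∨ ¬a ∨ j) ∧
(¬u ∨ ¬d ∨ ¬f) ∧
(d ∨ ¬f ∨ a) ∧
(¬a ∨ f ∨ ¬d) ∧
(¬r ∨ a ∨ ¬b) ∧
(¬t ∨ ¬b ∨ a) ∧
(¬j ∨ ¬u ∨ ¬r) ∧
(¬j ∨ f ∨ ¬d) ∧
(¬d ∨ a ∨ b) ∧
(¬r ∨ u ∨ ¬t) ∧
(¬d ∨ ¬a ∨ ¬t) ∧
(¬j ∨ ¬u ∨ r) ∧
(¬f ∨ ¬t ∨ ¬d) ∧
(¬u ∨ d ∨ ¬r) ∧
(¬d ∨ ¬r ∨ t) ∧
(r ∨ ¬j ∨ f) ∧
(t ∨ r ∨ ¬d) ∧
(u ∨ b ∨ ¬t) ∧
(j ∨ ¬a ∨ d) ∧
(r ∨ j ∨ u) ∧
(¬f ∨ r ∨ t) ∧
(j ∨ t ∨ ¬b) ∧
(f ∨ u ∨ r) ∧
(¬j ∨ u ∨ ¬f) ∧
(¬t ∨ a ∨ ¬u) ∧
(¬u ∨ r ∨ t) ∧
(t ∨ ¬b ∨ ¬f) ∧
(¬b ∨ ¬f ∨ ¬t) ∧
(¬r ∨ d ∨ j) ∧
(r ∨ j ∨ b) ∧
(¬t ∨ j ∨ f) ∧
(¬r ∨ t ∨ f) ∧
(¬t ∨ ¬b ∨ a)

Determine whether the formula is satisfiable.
No

No, the formula is not satisfiable.

No assignment of truth values to the variables can make all 34 clauses true simultaneously.

The formula is UNSAT (unsatisfiable).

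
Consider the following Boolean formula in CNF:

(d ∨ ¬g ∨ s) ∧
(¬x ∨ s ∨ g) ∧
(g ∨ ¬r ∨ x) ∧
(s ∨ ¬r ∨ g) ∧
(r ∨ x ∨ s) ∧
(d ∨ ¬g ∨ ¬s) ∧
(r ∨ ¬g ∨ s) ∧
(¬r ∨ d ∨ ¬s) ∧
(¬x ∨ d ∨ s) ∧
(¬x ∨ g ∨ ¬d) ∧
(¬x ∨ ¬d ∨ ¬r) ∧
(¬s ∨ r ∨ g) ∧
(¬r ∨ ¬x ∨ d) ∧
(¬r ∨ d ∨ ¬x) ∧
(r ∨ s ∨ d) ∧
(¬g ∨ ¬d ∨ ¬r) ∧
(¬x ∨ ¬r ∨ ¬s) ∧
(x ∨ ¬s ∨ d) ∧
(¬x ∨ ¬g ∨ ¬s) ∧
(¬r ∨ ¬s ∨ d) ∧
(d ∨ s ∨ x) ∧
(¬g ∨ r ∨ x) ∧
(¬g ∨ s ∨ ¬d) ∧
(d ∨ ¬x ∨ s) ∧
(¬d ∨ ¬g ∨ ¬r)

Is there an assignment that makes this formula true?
No

No, the formula is not satisfiable.

No assignment of truth values to the variables can make all 25 clauses true simultaneously.

The formula is UNSAT (unsatisfiable).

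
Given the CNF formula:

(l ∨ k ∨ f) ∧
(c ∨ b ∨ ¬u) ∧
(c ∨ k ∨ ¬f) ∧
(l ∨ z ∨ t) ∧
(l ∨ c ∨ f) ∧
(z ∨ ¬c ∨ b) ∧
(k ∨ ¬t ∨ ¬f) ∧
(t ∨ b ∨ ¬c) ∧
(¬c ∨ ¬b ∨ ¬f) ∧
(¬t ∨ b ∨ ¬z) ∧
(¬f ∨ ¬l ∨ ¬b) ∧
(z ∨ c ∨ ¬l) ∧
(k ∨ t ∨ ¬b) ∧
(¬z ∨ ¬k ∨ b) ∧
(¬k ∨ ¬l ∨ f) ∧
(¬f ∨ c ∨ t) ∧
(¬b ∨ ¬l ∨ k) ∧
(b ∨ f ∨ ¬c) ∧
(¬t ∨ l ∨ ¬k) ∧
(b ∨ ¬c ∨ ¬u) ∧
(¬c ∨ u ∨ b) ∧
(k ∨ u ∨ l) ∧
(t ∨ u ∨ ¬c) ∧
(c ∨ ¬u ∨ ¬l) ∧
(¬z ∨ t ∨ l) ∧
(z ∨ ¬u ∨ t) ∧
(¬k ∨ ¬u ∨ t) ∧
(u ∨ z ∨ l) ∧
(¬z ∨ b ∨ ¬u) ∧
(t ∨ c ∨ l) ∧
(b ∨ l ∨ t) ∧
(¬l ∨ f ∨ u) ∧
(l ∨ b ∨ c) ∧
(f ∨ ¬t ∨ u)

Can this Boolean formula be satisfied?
No

No, the formula is not satisfiable.

No assignment of truth values to the variables can make all 34 clauses true simultaneously.

The formula is UNSAT (unsatisfiable).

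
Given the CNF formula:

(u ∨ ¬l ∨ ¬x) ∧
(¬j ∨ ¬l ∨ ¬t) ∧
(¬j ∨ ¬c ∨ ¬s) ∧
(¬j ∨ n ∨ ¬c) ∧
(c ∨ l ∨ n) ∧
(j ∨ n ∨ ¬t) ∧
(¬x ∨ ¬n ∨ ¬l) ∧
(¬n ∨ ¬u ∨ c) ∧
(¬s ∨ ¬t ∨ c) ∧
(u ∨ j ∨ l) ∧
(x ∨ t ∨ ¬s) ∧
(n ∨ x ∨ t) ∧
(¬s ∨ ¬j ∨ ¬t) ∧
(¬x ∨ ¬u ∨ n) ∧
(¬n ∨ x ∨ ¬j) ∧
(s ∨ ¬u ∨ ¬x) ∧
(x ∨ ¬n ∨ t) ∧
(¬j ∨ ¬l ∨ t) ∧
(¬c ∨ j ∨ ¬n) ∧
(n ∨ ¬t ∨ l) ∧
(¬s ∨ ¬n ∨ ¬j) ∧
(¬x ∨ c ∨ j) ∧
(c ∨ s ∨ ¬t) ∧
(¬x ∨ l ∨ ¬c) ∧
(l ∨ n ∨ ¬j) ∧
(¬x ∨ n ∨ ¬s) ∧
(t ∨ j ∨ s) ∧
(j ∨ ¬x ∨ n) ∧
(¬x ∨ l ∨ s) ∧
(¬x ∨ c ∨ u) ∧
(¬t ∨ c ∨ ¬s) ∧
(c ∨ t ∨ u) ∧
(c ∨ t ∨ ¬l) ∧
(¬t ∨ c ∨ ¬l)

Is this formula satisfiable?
No

No, the formula is not satisfiable.

No assignment of truth values to the variables can make all 34 clauses true simultaneously.

The formula is UNSAT (unsatisfiable).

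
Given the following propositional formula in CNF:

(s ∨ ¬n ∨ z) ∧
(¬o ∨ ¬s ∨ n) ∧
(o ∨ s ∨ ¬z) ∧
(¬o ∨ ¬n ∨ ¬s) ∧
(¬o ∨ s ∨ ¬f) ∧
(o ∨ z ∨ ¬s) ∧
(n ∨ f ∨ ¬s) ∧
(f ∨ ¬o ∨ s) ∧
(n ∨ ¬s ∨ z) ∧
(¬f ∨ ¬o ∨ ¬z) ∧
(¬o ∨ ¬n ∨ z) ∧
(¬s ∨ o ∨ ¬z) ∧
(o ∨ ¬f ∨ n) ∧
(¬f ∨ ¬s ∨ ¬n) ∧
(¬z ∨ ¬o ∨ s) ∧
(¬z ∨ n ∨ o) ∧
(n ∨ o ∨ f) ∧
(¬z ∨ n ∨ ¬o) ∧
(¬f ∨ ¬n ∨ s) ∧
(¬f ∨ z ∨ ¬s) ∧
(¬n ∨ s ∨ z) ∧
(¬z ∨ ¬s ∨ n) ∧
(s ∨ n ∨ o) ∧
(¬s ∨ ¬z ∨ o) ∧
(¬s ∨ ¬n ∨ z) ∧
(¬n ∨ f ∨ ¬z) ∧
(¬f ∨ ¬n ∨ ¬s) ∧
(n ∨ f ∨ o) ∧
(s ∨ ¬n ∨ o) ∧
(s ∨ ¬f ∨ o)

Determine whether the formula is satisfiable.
No

No, the formula is not satisfiable.

No assignment of truth values to the variables can make all 30 clauses true simultaneously.

The formula is UNSAT (unsatisfiable).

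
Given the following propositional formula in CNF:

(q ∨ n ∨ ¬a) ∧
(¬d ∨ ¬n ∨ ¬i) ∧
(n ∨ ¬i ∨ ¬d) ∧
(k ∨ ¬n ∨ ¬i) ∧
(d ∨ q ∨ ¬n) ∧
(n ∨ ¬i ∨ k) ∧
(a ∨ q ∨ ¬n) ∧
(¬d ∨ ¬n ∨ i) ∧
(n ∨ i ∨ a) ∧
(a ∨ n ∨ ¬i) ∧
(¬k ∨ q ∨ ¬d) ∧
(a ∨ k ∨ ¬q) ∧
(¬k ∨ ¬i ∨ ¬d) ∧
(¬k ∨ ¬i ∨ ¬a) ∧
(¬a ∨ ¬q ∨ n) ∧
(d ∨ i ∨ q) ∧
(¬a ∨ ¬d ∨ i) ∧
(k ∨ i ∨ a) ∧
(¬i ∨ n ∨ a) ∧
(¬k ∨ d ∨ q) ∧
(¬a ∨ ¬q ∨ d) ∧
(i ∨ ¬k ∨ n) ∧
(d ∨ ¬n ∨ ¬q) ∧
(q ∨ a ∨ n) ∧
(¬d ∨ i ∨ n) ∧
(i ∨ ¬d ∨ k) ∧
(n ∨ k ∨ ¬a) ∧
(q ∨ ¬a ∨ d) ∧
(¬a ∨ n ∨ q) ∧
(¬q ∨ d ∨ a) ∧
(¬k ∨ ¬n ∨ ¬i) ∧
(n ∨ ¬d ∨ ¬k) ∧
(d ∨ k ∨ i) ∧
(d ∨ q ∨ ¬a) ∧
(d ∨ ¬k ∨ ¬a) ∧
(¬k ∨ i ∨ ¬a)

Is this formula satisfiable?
No

No, the formula is not satisfiable.

No assignment of truth values to the variables can make all 36 clauses true simultaneously.

The formula is UNSAT (unsatisfiable).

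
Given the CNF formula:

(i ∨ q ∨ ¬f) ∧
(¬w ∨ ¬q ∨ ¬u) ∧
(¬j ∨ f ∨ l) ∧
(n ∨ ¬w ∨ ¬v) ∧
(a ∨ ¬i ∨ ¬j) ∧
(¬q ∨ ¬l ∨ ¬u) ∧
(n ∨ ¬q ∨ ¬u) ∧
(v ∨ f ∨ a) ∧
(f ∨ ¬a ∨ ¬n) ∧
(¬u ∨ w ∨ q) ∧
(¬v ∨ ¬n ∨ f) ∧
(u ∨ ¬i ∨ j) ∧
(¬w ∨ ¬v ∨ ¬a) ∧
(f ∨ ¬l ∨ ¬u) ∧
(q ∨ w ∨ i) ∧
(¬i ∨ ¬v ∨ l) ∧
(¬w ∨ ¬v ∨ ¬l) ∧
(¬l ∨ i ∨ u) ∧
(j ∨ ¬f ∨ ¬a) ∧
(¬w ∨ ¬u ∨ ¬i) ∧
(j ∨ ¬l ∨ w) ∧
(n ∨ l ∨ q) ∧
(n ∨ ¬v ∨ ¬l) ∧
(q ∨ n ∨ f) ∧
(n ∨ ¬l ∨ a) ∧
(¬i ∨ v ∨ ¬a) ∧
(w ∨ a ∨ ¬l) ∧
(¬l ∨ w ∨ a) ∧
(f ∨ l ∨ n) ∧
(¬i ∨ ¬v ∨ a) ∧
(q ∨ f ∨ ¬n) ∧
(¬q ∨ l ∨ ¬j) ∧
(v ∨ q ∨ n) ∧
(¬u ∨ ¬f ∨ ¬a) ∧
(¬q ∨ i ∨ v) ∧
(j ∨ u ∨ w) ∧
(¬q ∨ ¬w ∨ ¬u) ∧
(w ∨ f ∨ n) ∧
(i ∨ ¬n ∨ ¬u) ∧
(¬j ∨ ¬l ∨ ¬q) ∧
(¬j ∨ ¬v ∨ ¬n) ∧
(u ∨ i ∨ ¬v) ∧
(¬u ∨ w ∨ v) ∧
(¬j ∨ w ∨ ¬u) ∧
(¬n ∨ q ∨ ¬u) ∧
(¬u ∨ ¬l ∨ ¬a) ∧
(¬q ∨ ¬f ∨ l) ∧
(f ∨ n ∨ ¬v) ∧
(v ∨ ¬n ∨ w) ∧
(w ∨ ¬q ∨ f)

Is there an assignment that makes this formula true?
No

No, the formula is not satisfiable.

No assignment of truth values to the variables can make all 50 clauses true simultaneously.

The formula is UNSAT (unsatisfiable).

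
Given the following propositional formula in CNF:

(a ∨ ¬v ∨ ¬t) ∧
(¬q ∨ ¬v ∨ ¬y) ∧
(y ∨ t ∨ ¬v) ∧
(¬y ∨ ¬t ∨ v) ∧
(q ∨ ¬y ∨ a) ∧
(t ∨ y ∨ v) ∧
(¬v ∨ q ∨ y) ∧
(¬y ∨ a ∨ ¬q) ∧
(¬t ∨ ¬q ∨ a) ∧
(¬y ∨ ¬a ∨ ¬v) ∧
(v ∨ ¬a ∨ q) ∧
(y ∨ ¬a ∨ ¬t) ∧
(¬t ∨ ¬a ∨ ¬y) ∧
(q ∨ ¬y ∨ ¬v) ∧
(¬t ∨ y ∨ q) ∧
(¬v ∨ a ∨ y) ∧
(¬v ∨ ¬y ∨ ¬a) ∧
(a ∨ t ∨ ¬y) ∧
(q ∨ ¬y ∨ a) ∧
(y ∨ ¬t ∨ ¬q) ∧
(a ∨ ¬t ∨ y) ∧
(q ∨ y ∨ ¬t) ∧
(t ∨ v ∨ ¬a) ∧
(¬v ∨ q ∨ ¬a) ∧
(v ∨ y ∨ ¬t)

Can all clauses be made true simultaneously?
No

No, the formula is not satisfiable.

No assignment of truth values to the variables can make all 25 clauses true simultaneously.

The formula is UNSAT (unsatisfiable).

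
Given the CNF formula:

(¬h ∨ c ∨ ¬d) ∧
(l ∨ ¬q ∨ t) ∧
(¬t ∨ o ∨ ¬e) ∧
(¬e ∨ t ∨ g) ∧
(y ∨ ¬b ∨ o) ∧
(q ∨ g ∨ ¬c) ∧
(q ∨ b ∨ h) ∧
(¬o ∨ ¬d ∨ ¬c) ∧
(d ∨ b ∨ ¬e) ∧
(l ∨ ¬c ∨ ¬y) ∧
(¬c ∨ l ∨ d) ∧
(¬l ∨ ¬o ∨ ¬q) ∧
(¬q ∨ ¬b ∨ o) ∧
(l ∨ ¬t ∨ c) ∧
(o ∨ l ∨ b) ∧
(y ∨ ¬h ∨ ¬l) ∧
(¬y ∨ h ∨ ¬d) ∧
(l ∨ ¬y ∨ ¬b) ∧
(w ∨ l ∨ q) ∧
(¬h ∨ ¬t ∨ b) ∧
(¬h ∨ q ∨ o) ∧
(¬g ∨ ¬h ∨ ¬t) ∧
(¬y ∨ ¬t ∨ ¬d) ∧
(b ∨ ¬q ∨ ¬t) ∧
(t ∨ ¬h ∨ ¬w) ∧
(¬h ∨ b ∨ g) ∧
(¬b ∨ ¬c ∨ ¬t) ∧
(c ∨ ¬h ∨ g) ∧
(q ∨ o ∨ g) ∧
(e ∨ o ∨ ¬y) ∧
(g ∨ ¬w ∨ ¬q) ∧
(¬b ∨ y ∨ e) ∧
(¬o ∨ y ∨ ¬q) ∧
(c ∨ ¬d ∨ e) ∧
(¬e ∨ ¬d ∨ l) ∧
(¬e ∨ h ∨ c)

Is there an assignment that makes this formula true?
Yes

Yes, the formula is satisfiable.

One satisfying assignment is: d=False, t=False, q=True, e=False, w=False, y=False, l=True, h=False, o=False, g=False, c=False, b=False

Verification: With this assignment, all 36 clauses evaluate to true.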